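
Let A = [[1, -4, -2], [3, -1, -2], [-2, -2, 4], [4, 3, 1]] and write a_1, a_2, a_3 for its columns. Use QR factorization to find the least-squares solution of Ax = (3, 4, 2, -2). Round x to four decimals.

e_1 = a_1/‖a_1‖ = (1, 3, -2, 4)/5.4772 = (0.1826, 0.5477, -0.3651, 0.7303).
r_{12} = e_1·a_2 = 1.6432.
u_2 = a_2 − 1.6432·e_1 = (-4.3000, -1.9000, -1.4000, 1.8000).
‖u_2‖ = 5.2249, so e_2 = (-0.8230, -0.3636, -0.2679, 0.3445).
r_{13} = e_1·a_3 = -2.1909; r_{23} = e_2·a_3 = 1.6460.
u_3 = a_3 + 2.1909·e_1 − 1.6460·e_2 = (-0.2454, -0.2015, 3.6410, 2.0330).
‖u_3‖ = 4.1822, so e_3 = (-0.0587, -0.0482, 0.8706, 0.4861).
Qᵀb = (0.5477, -5.1484, 0.4003).
Back-substitute: x_3 = 0.4003/4.1822 = 0.0957.
x_2 = (-5.1484 − 1.6460·0.0957)/5.2249 = -1.0155.
x_1 = (0.5477 − 1.6432·(-1.0155) + 2.1909·0.0957)/5.4772 = 0.4429.

x = (0.4429, -1.0155, 0.0957)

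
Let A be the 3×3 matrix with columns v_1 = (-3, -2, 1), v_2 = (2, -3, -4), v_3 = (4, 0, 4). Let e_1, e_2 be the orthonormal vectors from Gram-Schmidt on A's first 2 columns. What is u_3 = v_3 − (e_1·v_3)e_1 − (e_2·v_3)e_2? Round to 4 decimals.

u_3 = (2.7077, -2.4615, 3.2000)

v_1 = (-3, -2, 1); ‖v_1‖ = 3.7417, so e_1 = (-0.8018, -0.5345, 0.2673).
e_1·v_2 = (-0.8018)·2 + (-0.5345)·(-3) + 0.2673·(-4) = -1.0690.
u_2 = v_2 + 1.0690·e_1 = (1.1429, -3.5714, -3.7143).
‖u_2‖ = 5.2780, so e_2 = (0.2165, -0.6767, -0.7037).
e_1·v_3 = (-0.8018)·4 + (-0.5345)·0 + 0.2673·4 = -2.1381; e_2·v_3 = 0.2165·4 + (-0.6767)·0 + (-0.7037)·4 = -1.9488.
u_3 = v_3 + 2.1381·e_1 + 1.9488·e_2 = (2.7077, -2.4615, 3.2000).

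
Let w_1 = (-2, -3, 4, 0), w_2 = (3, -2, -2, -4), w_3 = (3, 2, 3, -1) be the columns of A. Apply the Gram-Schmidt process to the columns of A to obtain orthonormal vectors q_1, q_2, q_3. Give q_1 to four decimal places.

w_1 = (-2, -3, 4, 0); ‖w_1‖ = 5.3852, so q_1 = (-0.3714, -0.5571, 0.7428, 0.0000).

q_1 = (-0.3714, -0.5571, 0.7428, 0.0000)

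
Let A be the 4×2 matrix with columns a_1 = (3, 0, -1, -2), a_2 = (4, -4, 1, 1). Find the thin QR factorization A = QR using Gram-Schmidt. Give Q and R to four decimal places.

a_1 = (3, 0, -1, -2); ‖a_1‖ = 3.7417, so e_1 = (0.8018, 0.0000, -0.2673, -0.5345).
e_1·a_2 = 0.8018·4 + 0.0000·(-4) + (-0.2673)·1 + (-0.5345)·1 = 2.4054.
u_2 = a_2 − 2.4054·e_1 = (2.0714, -4.0000, 1.6429, 2.2857).
‖u_2‖ = 5.3117, so e_2 = (0.3900, -0.7531, 0.3093, 0.4303).

Q = [[0.8018, 0.3900], [0.0000, -0.7531], [-0.2673, 0.3093], [-0.5345, 0.4303]], R = [[3.7417, 2.4054], [0.0000, 5.3117]]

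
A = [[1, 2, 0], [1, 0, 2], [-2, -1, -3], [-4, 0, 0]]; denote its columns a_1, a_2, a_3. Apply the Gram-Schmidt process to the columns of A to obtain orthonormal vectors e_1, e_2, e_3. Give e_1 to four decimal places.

e_1 = (0.2132, 0.2132, -0.4264, -0.8528)

a_1 = (1, 1, -2, -4); ‖a_1‖ = 4.6904, so e_1 = (0.2132, 0.2132, -0.4264, -0.8528).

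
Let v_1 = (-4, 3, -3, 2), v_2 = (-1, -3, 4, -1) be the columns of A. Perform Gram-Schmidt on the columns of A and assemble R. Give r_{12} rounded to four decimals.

v_1 = (-4, 3, -3, 2); ‖v_1‖ = 6.1644, so e_1 = (-0.6489, 0.4867, -0.4867, 0.3244).
r_{12} = e_1·v_2 = -3.0822.

r_{12} = -3.0822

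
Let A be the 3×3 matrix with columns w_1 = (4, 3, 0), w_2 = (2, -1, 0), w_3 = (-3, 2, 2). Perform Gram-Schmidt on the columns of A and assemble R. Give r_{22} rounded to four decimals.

r_{22} = 2.0000

w_1 = (4, 3, 0); ‖w_1‖ = 5.0000, so q_1 = (0.8000, 0.6000, 0.0000).
q_1·w_2 = 0.8000·2 + 0.6000·(-1) + 0.0000·0 = 1.0000.
u_2 = w_2 − 1.0000·q_1 = (1.2000, -1.6000, 0.0000).
r_{22} = ‖u_2‖ = 2.0000.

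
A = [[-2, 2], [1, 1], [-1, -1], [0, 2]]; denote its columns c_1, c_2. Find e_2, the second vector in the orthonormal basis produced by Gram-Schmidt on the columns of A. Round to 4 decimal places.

e_1 = c_1/‖c_1‖ = (-2, 1, -1, 0)/2.4495 = (-0.8165, 0.4082, -0.4082, 0.0000).
r_{12} = e_1·c_2 = -0.8165.
u_2 = c_2 + 0.8165·e_1 = (1.3333, 1.3333, -1.3333, 2.0000).
‖u_2‖ = 3.0551, so e_2 = (0.4364, 0.4364, -0.4364, 0.6547).

e_2 = (0.4364, 0.4364, -0.4364, 0.6547)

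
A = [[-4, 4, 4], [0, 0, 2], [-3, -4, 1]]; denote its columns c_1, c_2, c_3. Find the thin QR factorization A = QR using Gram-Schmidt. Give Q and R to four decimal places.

Q = [[-0.8000, 0.6000, 0.0000], [0.0000, 0.0000, 1.0000], [-0.6000, -0.8000, 0.0000]], R = [[5.0000, -0.8000, -3.8000], [0.0000, 5.6000, 1.6000], [0.0000, 0.0000, 2.0000]]

c_1 = (-4, 0, -3); ‖c_1‖ = 5.0000, so q_1 = (-0.8000, 0.0000, -0.6000).
q_1·c_2 = (-0.8000)·4 + 0.0000·0 + (-0.6000)·(-4) = -0.8000.
u_2 = c_2 + 0.8000·q_1 = (3.3600, 0.0000, -4.4800).
‖u_2‖ = 5.6000, so q_2 = (0.6000, 0.0000, -0.8000).
q_1·c_3 = (-0.8000)·4 + 0.0000·2 + (-0.6000)·1 = -3.8000; q_2·c_3 = 0.6000·4 + 0.0000·2 + (-0.8000)·1 = 1.6000.
u_3 = c_3 + 3.8000·q_1 − 1.6000·q_2 = (0.0000, 2.0000, 0.0000).
‖u_3‖ = 2.0000, so q_3 = (0.0000, 1.0000, 0.0000).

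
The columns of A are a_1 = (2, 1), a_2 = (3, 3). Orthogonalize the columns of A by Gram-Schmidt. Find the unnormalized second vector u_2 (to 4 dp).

a_1 = (2, 1); ‖a_1‖ = 2.2361, so e_1 = (0.8944, 0.4472).
e_1·a_2 = 0.8944·3 + 0.4472·3 = 4.0249.
u_2 = a_2 − 4.0249·e_1 = (-0.6000, 1.2000).

u_2 = (-0.6000, 1.2000)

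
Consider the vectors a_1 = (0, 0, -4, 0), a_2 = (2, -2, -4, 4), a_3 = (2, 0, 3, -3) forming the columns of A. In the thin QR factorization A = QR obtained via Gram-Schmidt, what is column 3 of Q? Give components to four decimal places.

q_3 = (0.8296, -0.2074, 0.0000, -0.5185)

a_1 = (0, 0, -4, 0); ‖a_1‖ = 4.0000, so q_1 = (0.0000, 0.0000, -1.0000, 0.0000).
q_1·a_2 = 0.0000·2 + 0.0000·(-2) + (-1.0000)·(-4) + 0.0000·4 = 4.0000.
u_2 = a_2 − 4.0000·q_1 = (2.0000, -2.0000, 0.0000, 4.0000).
‖u_2‖ = 4.8990, so q_2 = (0.4082, -0.4082, 0.0000, 0.8165).
q_1·a_3 = 0.0000·2 + 0.0000·0 + (-1.0000)·3 + 0.0000·(-3) = -3.0000; q_2·a_3 = 0.4082·2 + (-0.4082)·0 + 0.0000·3 + 0.8165·(-3) = -1.6330.
u_3 = a_3 + 3.0000·q_1 + 1.6330·q_2 = (2.6667, -0.6667, 0.0000, -1.6667).
‖u_3‖ = 3.2146, so q_3 = (0.8296, -0.2074, 0.0000, -0.5185).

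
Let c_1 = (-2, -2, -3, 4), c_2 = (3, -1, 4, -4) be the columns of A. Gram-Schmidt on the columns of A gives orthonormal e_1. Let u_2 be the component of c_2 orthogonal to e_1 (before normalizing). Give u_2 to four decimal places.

u_2 = (1.0606, -2.9394, 1.0909, -0.1212)

c_1 = (-2, -2, -3, 4); ‖c_1‖ = 5.7446, so e_1 = (-0.3482, -0.3482, -0.5222, 0.6963).
e_1·c_2 = (-0.3482)·3 + (-0.3482)·(-1) + (-0.5222)·4 + 0.6963·(-4) = -5.5705.
u_2 = c_2 + 5.5705·e_1 = (1.0606, -2.9394, 1.0909, -0.1212).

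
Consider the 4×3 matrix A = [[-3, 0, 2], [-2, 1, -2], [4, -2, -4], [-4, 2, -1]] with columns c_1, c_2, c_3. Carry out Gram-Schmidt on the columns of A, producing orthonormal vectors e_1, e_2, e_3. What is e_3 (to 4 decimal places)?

c_1 = (-3, -2, 4, -4); ‖c_1‖ = 6.7082, so e_1 = (-0.4472, -0.2981, 0.5963, -0.5963).
e_1·c_2 = (-0.4472)·0 + (-0.2981)·1 + 0.5963·(-2) + (-0.5963)·2 = -2.6833.
u_2 = c_2 + 2.6833·e_1 = (-1.2000, 0.2000, -0.4000, 0.4000).
‖u_2‖ = 1.3416, so e_2 = (-0.8944, 0.1491, -0.2981, 0.2981).
e_1·c_3 = (-0.4472)·2 + (-0.2981)·(-2) + 0.5963·(-4) + (-0.5963)·(-1) = -2.0870; e_2·c_3 = (-0.8944)·2 + 0.1491·(-2) + (-0.2981)·(-4) + 0.2981·(-1) = -1.1926.
u_3 = c_3 + 2.0870·e_1 + 1.1926·e_2 = (0.0000, -2.4444, -3.1111, -1.8889).
‖u_3‖ = 4.3843, so e_3 = (0.0000, -0.5575, -0.7096, -0.4308).

e_3 = (0.0000, -0.5575, -0.7096, -0.4308)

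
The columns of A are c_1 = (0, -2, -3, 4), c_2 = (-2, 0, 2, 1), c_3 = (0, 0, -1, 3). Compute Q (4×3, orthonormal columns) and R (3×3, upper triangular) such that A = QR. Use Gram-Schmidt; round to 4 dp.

Q = [[0.0000, -0.6718, 0.3447], [-0.3714, -0.0463, 0.8004], [-0.5571, 0.6023, 0.1052], [0.7428, 0.4286, 0.4791]], R = [[5.3852, -0.3714, 2.7854], [0.0000, 2.9769, 0.6834], [0.0000, 0.0000, 1.3320]]

c_1 = (0, -2, -3, 4); ‖c_1‖ = 5.3852, so q_1 = (0.0000, -0.3714, -0.5571, 0.7428).
q_1·c_2 = 0.0000·(-2) + (-0.3714)·0 + (-0.5571)·2 + 0.7428·1 = -0.3714.
u_2 = c_2 + 0.3714·q_1 = (-2.0000, -0.1379, 1.7931, 1.2759).
‖u_2‖ = 2.9769, so q_2 = (-0.6718, -0.0463, 0.6023, 0.4286).
q_1·c_3 = 0.0000·0 + (-0.3714)·0 + (-0.5571)·(-1) + 0.7428·3 = 2.7854; q_2·c_3 = (-0.6718)·0 + (-0.0463)·0 + 0.6023·(-1) + 0.4286·3 = 0.6834.
u_3 = c_3 − 2.7854·q_1 − 0.6834·q_2 = (0.4591, 1.0661, 0.1401, 0.6381).
‖u_3‖ = 1.3320, so q_3 = (0.3447, 0.8004, 0.1052, 0.4791).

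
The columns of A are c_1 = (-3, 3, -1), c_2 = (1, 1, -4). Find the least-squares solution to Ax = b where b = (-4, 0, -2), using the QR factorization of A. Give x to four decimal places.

c_1 = (-3, 3, -1); ‖c_1‖ = 4.3589, so q_1 = (-0.6882, 0.6882, -0.2294).
q_1·c_2 = (-0.6882)·1 + 0.6882·1 + (-0.2294)·(-4) = 0.9177.
u_2 = c_2 − 0.9177·q_1 = (1.6316, 0.3684, -3.7895).
‖u_2‖ = 4.1422, so q_2 = (0.3939, 0.0889, -0.9148).
Qᵀb = (3.2118, 0.2541).
Back-substitute: x_2 = 0.2541/4.1422 = 0.0613.
x_1 = (3.2118 − 0.9177·0.0613)/4.3589 = 0.7239.

x = (0.7239, 0.0613)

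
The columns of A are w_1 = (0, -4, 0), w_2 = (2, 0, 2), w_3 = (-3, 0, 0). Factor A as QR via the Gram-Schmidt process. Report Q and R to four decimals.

Q = [[0.0000, 0.7071, -0.7071], [-1.0000, 0.0000, 0.0000], [0.0000, 0.7071, 0.7071]], R = [[4.0000, 0.0000, 0.0000], [0.0000, 2.8284, -2.1213], [0.0000, 0.0000, 2.1213]]

e_1 = w_1/‖w_1‖ = (0, -4, 0)/4.0000 = (0.0000, -1.0000, 0.0000).
r_{12} = e_1·w_2 = 0.0000.
u_2 = w_2 + 0.0000·e_1 = (2.0000, 0.0000, 2.0000).
‖u_2‖ = 2.8284, so e_2 = (0.7071, 0.0000, 0.7071).
r_{13} = e_1·w_3 = 0.0000; r_{23} = e_2·w_3 = -2.1213.
u_3 = w_3 + 0.0000·e_1 + 2.1213·e_2 = (-1.5000, 0.0000, 1.5000).
‖u_3‖ = 2.1213, so e_3 = (-0.7071, 0.0000, 0.7071).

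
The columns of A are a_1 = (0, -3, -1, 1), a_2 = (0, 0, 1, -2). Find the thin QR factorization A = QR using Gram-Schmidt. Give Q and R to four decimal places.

Q = [[0.0000, 0.0000], [-0.9045, -0.4001], [-0.3015, 0.3556], [0.3015, -0.8447]], R = [[3.3166, -0.9045], [0.0000, 2.0449]]

a_1 = (0, -3, -1, 1); ‖a_1‖ = 3.3166, so q_1 = (0.0000, -0.9045, -0.3015, 0.3015).
q_1·a_2 = 0.0000·0 + (-0.9045)·0 + (-0.3015)·1 + 0.3015·(-2) = -0.9045.
u_2 = a_2 + 0.9045·q_1 = (0.0000, -0.8182, 0.7273, -1.7273).
‖u_2‖ = 2.0449, so q_2 = (0.0000, -0.4001, 0.3556, -0.8447).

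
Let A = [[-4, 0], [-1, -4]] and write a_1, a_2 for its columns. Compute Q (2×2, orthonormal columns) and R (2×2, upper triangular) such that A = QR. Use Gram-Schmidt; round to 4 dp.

Q = [[-0.9701, 0.2425], [-0.2425, -0.9701]], R = [[4.1231, 0.9701], [0.0000, 3.8806]]

a_1 = (-4, -1); ‖a_1‖ = 4.1231, so q_1 = (-0.9701, -0.2425).
q_1·a_2 = (-0.9701)·0 + (-0.2425)·(-4) = 0.9701.
u_2 = a_2 − 0.9701·q_1 = (0.9412, -3.7647).
‖u_2‖ = 3.8806, so q_2 = (0.2425, -0.9701).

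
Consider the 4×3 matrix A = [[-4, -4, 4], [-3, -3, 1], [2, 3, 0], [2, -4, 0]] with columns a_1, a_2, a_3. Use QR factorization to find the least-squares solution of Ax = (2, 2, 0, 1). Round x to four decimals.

x = (-0.0347, -0.2351, 0.2867)

a_1 = (-4, -3, 2, 2); ‖a_1‖ = 5.7446, so q_1 = (-0.6963, -0.5222, 0.3482, 0.3482).
q_1·a_2 = (-0.6963)·(-4) + (-0.5222)·(-3) + 0.3482·3 + 0.3482·(-4) = 4.0038.
u_2 = a_2 − 4.0038·q_1 = (-1.2121, -0.9091, 1.6061, -5.3939).
‖u_2‖ = 5.8284, so q_2 = (-0.2080, -0.1560, 0.2756, -0.9255).
q_1·a_3 = (-0.6963)·4 + (-0.5222)·1 + 0.3482·0 + 0.3482·0 = -3.3075; q_2·a_3 = (-0.2080)·4 + (-0.1560)·1 + 0.2756·0 + (-0.9255)·0 = -0.9879.
u_3 = a_3 + 3.3075·q_1 + 0.9879·q_2 = (1.4915, -0.8814, 1.4237, 0.2373).
‖u_3‖ = 2.2549, so q_3 = (0.6614, -0.3909, 0.6314, 0.1052).
Qᵀb = (-2.0889, -1.6534, 0.6464).
Back-substitute: x_3 = 0.6464/2.2549 = 0.2867.
x_2 = (-1.6534 + 0.9879·0.2867)/5.8284 = -0.2351.
x_1 = (-2.0889 − 4.0038·(-0.2351) + 3.3075·0.2867)/5.7446 = -0.0347.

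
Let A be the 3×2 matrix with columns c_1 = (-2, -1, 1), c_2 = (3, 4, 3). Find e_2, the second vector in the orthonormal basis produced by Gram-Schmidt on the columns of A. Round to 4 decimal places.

e_2 = (0.1312, 0.5575, 0.8198)

c_1 = (-2, -1, 1); ‖c_1‖ = 2.4495, so e_1 = (-0.8165, -0.4082, 0.4082).
e_1·c_2 = (-0.8165)·3 + (-0.4082)·4 + 0.4082·3 = -2.8577.
u_2 = c_2 + 2.8577·e_1 = (0.6667, 2.8333, 4.1667).
‖u_2‖ = 5.0827, so e_2 = (0.1312, 0.5575, 0.8198).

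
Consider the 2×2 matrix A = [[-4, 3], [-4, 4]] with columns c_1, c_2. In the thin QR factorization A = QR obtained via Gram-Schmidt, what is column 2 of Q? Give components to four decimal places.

c_1 = (-4, -4); ‖c_1‖ = 5.6569, so e_1 = (-0.7071, -0.7071).
e_1·c_2 = (-0.7071)·3 + (-0.7071)·4 = -4.9497.
u_2 = c_2 + 4.9497·e_1 = (-0.5000, 0.5000).
‖u_2‖ = 0.7071, so e_2 = (-0.7071, 0.7071).

e_2 = (-0.7071, 0.7071)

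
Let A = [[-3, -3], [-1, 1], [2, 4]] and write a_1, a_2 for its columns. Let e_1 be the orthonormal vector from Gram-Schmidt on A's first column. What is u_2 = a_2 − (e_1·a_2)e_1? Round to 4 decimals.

a_1 = (-3, -1, 2); ‖a_1‖ = 3.7417, so e_1 = (-0.8018, -0.2673, 0.5345).
e_1·a_2 = (-0.8018)·(-3) + (-0.2673)·1 + 0.5345·4 = 4.2762.
u_2 = a_2 − 4.2762·e_1 = (0.4286, 2.1429, 1.7143).

u_2 = (0.4286, 2.1429, 1.7143)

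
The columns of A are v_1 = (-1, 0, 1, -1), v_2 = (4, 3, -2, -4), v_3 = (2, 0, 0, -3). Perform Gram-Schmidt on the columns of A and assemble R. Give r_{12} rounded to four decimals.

v_1 = (-1, 0, 1, -1); ‖v_1‖ = 1.7321, so e_1 = (-0.5774, 0.0000, 0.5774, -0.5774).
r_{12} = e_1·v_2 = -1.1547.

r_{12} = -1.1547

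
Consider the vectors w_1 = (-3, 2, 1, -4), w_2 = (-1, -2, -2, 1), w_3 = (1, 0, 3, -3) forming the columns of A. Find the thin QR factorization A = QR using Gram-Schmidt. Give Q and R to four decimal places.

Q = [[-0.5477, -0.5877, 0.2605], [0.3651, -0.5301, -0.7492], [0.1826, -0.6108, 0.3816], [-0.7303, 0.0230, -0.4746]], R = [[5.4772, -1.2780, 2.1909], [0.0000, 2.8925, -2.4892], [0.0000, 0.0000, 2.8291]]

e_1 = w_1/‖w_1‖ = (-3, 2, 1, -4)/5.4772 = (-0.5477, 0.3651, 0.1826, -0.7303).
r_{12} = e_1·w_2 = -1.2780.
u_2 = w_2 + 1.2780·e_1 = (-1.7000, -1.5333, -1.7667, 0.0667).
‖u_2‖ = 2.8925, so e_2 = (-0.5877, -0.5301, -0.6108, 0.0230).
r_{13} = e_1·w_3 = 2.1909; r_{23} = e_2·w_3 = -2.4892.
u_3 = w_3 − 2.1909·e_1 + 2.4892·e_2 = (0.7371, -2.1195, 1.0797, -1.3426).
‖u_3‖ = 2.8291, so e_3 = (0.2605, -0.7492, 0.3816, -0.4746).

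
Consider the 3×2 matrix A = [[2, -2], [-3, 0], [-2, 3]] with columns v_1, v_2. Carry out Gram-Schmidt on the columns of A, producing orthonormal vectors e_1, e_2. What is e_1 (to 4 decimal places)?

e_1 = (0.4851, -0.7276, -0.4851)

v_1 = (2, -3, -2); ‖v_1‖ = 4.1231, so e_1 = (0.4851, -0.7276, -0.4851).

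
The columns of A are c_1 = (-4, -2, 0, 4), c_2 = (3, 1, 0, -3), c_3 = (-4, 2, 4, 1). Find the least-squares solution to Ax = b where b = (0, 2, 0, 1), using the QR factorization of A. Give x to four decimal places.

x = (-3.5610, -4.9756, -0.0732)

e_1 = c_1/‖c_1‖ = (-4, -2, 0, 4)/6.0000 = (-0.6667, -0.3333, 0.0000, 0.6667).
r_{12} = e_1·c_2 = -4.3333.
u_2 = c_2 + 4.3333·e_1 = (0.1111, -0.4444, 0.0000, -0.1111).
‖u_2‖ = 0.4714, so e_2 = (0.2357, -0.9428, 0.0000, -0.2357).
r_{13} = e_1·c_3 = 2.6667; r_{23} = e_2·c_3 = -3.0641.
u_3 = c_3 − 2.6667·e_1 + 3.0641·e_2 = (-1.5000, 0.0000, 4.0000, -1.5000).
‖u_3‖ = 4.5277, so e_3 = (-0.3313, 0.0000, 0.8835, -0.3313).
Qᵀb = (0.0000, -2.1213, -0.3313).
Back-substitute: x_3 = -0.3313/4.5277 = -0.0732.
x_2 = (-2.1213 + 3.0641·(-0.0732))/0.4714 = -4.9756.
x_1 = (0.0000 + 4.3333·(-4.9756) − 2.6667·(-0.0732))/6.0000 = -3.5610.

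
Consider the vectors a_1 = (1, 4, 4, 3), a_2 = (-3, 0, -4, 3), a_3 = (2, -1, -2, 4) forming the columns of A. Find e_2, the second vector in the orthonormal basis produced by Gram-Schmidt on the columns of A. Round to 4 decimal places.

e_1 = a_1/‖a_1‖ = (1, 4, 4, 3)/6.4807 = (0.1543, 0.6172, 0.6172, 0.4629).
r_{12} = e_1·a_2 = -1.5430.
u_2 = a_2 + 1.5430·e_1 = (-2.7619, 0.9524, -3.0476, 3.7143).
‖u_2‖ = 5.6231, so e_2 = (-0.4912, 0.1694, -0.5420, 0.6605).

e_2 = (-0.4912, 0.1694, -0.5420, 0.6605)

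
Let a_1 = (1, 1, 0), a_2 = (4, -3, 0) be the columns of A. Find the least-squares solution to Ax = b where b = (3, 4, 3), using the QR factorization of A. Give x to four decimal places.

x = (3.5714, -0.1429)

q_1 = a_1/‖a_1‖ = (1, 1, 0)/1.4142 = (0.7071, 0.7071, 0.0000).
r_{12} = q_1·a_2 = 0.7071.
u_2 = a_2 − 0.7071·q_1 = (3.5000, -3.5000, 0.0000).
‖u_2‖ = 4.9497, so q_2 = (0.7071, -0.7071, 0.0000).
Qᵀb = (4.9497, -0.7071).
Back-substitute: x_2 = -0.7071/4.9497 = -0.1429.
x_1 = (4.9497 − 0.7071·(-0.1429))/1.4142 = 3.5714.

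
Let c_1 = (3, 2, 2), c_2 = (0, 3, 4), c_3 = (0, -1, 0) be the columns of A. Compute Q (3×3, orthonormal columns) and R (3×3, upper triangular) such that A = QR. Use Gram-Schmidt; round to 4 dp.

Q = [[0.7276, -0.6731, 0.1322], [0.4851, 0.3686, -0.7930], [0.4851, 0.6411, 0.5947]], R = [[4.1231, 3.3955, -0.4851], [0.0000, 3.6702, -0.3686], [0.0000, 0.0000, 0.7930]]

c_1 = (3, 2, 2); ‖c_1‖ = 4.1231, so q_1 = (0.7276, 0.4851, 0.4851).
q_1·c_2 = 0.7276·0 + 0.4851·3 + 0.4851·4 = 3.3955.
u_2 = c_2 − 3.3955·q_1 = (-2.4706, 1.3529, 2.3529).
‖u_2‖ = 3.6702, so q_2 = (-0.6731, 0.3686, 0.6411).
q_1·c_3 = 0.7276·0 + 0.4851·(-1) + 0.4851·0 = -0.4851; q_2·c_3 = (-0.6731)·0 + 0.3686·(-1) + 0.6411·0 = -0.3686.
u_3 = c_3 + 0.4851·q_1 + 0.3686·q_2 = (0.1048, -0.6288, 0.4716).
‖u_3‖ = 0.7930, so q_3 = (0.1322, -0.7930, 0.5947).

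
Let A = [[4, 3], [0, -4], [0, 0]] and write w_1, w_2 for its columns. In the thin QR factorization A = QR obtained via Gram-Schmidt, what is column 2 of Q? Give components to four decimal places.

w_1 = (4, 0, 0); ‖w_1‖ = 4.0000, so q_1 = (1.0000, 0.0000, 0.0000).
q_1·w_2 = 1.0000·3 + 0.0000·(-4) + 0.0000·0 = 3.0000.
u_2 = w_2 − 3.0000·q_1 = (0.0000, -4.0000, 0.0000).
‖u_2‖ = 4.0000, so q_2 = (0.0000, -1.0000, 0.0000).

q_2 = (0.0000, -1.0000, 0.0000)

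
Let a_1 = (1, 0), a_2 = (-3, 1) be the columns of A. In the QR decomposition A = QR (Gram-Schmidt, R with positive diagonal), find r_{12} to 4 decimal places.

a_1 = (1, 0); ‖a_1‖ = 1.0000, so e_1 = (1.0000, 0.0000).
r_{12} = e_1·a_2 = -3.0000.

r_{12} = -3.0000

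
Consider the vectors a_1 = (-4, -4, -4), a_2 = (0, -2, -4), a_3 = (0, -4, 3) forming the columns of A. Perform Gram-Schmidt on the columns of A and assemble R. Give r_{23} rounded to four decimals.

a_1 = (-4, -4, -4); ‖a_1‖ = 6.9282, so e_1 = (-0.5774, -0.5774, -0.5774).
e_1·a_2 = (-0.5774)·0 + (-0.5774)·(-2) + (-0.5774)·(-4) = 3.4641.
u_2 = a_2 − 3.4641·e_1 = (2.0000, 0.0000, -2.0000).
‖u_2‖ = 2.8284, so e_2 = (0.7071, 0.0000, -0.7071).
r_{23} = e_2·a_3 = -2.1213.

r_{23} = -2.1213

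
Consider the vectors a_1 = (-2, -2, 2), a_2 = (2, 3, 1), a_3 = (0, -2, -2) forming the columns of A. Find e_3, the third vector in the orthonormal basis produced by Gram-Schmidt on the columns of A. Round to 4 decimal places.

e_3 = (0.7845, -0.5883, 0.1961)

a_1 = (-2, -2, 2); ‖a_1‖ = 3.4641, so e_1 = (-0.5774, -0.5774, 0.5774).
e_1·a_2 = (-0.5774)·2 + (-0.5774)·3 + 0.5774·1 = -2.3094.
u_2 = a_2 + 2.3094·e_1 = (0.6667, 1.6667, 2.3333).
‖u_2‖ = 2.9439, so e_2 = (0.2265, 0.5661, 0.7926).
e_1·a_3 = (-0.5774)·0 + (-0.5774)·(-2) + 0.5774·(-2) = 0.0000; e_2·a_3 = 0.2265·0 + 0.5661·(-2) + 0.7926·(-2) = -2.7175.
u_3 = a_3 + 0.0000·e_1 + 2.7175·e_2 = (0.6154, -0.4615, 0.1538).
‖u_3‖ = 0.7845, so e_3 = (0.7845, -0.5883, 0.1961).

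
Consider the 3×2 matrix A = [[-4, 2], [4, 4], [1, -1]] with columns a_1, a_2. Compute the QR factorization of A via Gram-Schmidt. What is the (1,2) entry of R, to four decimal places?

e_1 = a_1/‖a_1‖ = (-4, 4, 1)/5.7446 = (-0.6963, 0.6963, 0.1741).
r_{12} = e_1·a_2 = 1.2185.

r_{12} = 1.2185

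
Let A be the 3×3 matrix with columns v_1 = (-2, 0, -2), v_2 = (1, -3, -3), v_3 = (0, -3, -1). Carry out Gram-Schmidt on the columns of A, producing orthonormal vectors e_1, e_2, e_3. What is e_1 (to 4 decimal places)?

v_1 = (-2, 0, -2); ‖v_1‖ = 2.8284, so e_1 = (-0.7071, 0.0000, -0.7071).

e_1 = (-0.7071, 0.0000, -0.7071)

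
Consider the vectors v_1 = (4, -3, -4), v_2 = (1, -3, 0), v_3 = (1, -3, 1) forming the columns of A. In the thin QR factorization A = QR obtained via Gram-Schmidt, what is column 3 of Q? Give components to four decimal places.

e_3 = (0.7730, 0.2577, 0.5797)

e_1 = v_1/‖v_1‖ = (4, -3, -4)/6.4031 = (0.6247, -0.4685, -0.6247).
r_{12} = e_1·v_2 = 2.0303.
u_2 = v_2 − 2.0303·e_1 = (-0.2683, -2.0488, 1.2683).
‖u_2‖ = 2.4245, so e_2 = (-0.1107, -0.8450, 0.5231).
r_{13} = e_1·v_3 = 1.4056; r_{23} = e_2·v_3 = 2.9476.
u_3 = v_3 − 1.4056·e_1 − 2.9476·e_2 = (0.4481, 0.1494, 0.3361).
‖u_3‖ = 0.5797, so e_3 = (0.7730, 0.2577, 0.5797).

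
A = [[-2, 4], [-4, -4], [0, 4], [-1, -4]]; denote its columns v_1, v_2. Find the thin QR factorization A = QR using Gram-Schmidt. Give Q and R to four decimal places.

q_1 = v_1/‖v_1‖ = (-2, -4, 0, -1)/4.5826 = (-0.4364, -0.8729, 0.0000, -0.2182).
r_{12} = q_1·v_2 = 2.6186.
u_2 = v_2 − 2.6186·q_1 = (5.1429, -1.7143, 4.0000, -3.4286).
‖u_2‖ = 7.5593, so q_2 = (0.6803, -0.2268, 0.5292, -0.4536).

Q = [[-0.4364, 0.6803], [-0.8729, -0.2268], [0.0000, 0.5292], [-0.2182, -0.4536]], R = [[4.5826, 2.6186], [0.0000, 7.5593]]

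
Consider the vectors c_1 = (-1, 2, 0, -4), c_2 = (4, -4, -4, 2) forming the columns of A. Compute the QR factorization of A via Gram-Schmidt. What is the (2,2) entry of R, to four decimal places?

q_1 = c_1/‖c_1‖ = (-1, 2, 0, -4)/4.5826 = (-0.2182, 0.4364, 0.0000, -0.8729).
r_{12} = q_1·c_2 = -4.3644.
u_2 = c_2 + 4.3644·q_1 = (3.0476, -2.0952, -4.0000, -1.8095).
r_{22} = ‖u_2‖ = 5.7404.

r_{22} = 5.7404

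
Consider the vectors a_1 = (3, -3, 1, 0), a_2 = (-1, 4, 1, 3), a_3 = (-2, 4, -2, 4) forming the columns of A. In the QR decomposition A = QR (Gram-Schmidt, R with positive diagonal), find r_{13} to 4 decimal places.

r_{13} = -4.5883

a_1 = (3, -3, 1, 0); ‖a_1‖ = 4.3589, so e_1 = (0.6882, -0.6882, 0.2294, 0.0000).
r_{13} = e_1·a_3 = -4.5883.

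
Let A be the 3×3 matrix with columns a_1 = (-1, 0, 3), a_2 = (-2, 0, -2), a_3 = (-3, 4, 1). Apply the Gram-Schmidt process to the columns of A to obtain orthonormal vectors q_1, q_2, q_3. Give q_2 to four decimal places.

q_2 = (-0.9487, 0.0000, -0.3162)

a_1 = (-1, 0, 3); ‖a_1‖ = 3.1623, so q_1 = (-0.3162, 0.0000, 0.9487).
q_1·a_2 = (-0.3162)·(-2) + 0.0000·0 + 0.9487·(-2) = -1.2649.
u_2 = a_2 + 1.2649·q_1 = (-2.4000, 0.0000, -0.8000).
‖u_2‖ = 2.5298, so q_2 = (-0.9487, 0.0000, -0.3162).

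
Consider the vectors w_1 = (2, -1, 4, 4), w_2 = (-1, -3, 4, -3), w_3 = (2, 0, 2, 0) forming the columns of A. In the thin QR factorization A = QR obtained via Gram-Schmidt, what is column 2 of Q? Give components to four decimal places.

w_1 = (2, -1, 4, 4); ‖w_1‖ = 6.0828, so e_1 = (0.3288, -0.1644, 0.6576, 0.6576).
e_1·w_2 = 0.3288·(-1) + (-0.1644)·(-3) + 0.6576·4 + 0.6576·(-3) = 0.8220.
u_2 = w_2 − 0.8220·e_1 = (-1.2703, -2.8649, 3.4595, -3.5405).
‖u_2‖ = 5.8587, so e_2 = (-0.2168, -0.4890, 0.5905, -0.6043).

e_2 = (-0.2168, -0.4890, 0.5905, -0.6043)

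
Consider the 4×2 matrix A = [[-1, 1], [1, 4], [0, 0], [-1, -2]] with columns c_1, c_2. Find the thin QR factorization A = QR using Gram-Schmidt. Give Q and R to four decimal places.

Q = [[-0.5774, 0.7493], [0.5774, 0.6556], [0.0000, 0.0000], [-0.5774, -0.0937]], R = [[1.7321, 2.8868], [0.0000, 3.5590]]

e_1 = c_1/‖c_1‖ = (-1, 1, 0, -1)/1.7321 = (-0.5774, 0.5774, 0.0000, -0.5774).
r_{12} = e_1·c_2 = 2.8868.
u_2 = c_2 − 2.8868·e_1 = (2.6667, 2.3333, 0.0000, -0.3333).
‖u_2‖ = 3.5590, so e_2 = (0.7493, 0.6556, 0.0000, -0.0937).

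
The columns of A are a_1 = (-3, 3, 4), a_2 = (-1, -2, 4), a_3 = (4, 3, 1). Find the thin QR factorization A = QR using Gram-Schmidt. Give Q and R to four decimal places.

Q = [[-0.5145, 0.0367, 0.8567], [0.5145, -0.7860, 0.3427], [0.6860, 0.6171, 0.3855]], R = [[5.8310, 2.2295, 0.1715], [0.0000, 4.0037, -1.5941], [0.0000, 0.0000, 4.8404]]

a_1 = (-3, 3, 4); ‖a_1‖ = 5.8310, so q_1 = (-0.5145, 0.5145, 0.6860).
q_1·a_2 = (-0.5145)·(-1) + 0.5145·(-2) + 0.6860·4 = 2.2295.
u_2 = a_2 − 2.2295·q_1 = (0.1471, -3.1471, 2.4706).
‖u_2‖ = 4.0037, so q_2 = (0.0367, -0.7860, 0.6171).
q_1·a_3 = (-0.5145)·4 + 0.5145·3 + 0.6860·1 = 0.1715; q_2·a_3 = 0.0367·4 + (-0.7860)·3 + 0.6171·1 = -1.5941.
u_3 = a_3 − 0.1715·q_1 + 1.5941·q_2 = (4.1468, 1.6587, 1.8661).
‖u_3‖ = 4.8404, so q_3 = (0.8567, 0.3427, 0.3855).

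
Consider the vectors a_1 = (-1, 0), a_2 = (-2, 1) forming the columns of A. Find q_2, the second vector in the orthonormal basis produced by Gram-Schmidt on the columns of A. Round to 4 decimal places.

q_1 = a_1/‖a_1‖ = (-1, 0)/1.0000 = (-1.0000, 0.0000).
r_{12} = q_1·a_2 = 2.0000.
u_2 = a_2 − 2.0000·q_1 = (0.0000, 1.0000).
‖u_2‖ = 1.0000, so q_2 = (0.0000, 1.0000).

q_2 = (0.0000, 1.0000)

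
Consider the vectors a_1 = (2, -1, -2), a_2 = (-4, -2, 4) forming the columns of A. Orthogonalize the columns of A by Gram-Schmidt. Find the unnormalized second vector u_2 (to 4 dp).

q_1 = a_1/‖a_1‖ = (2, -1, -2)/3.0000 = (0.6667, -0.3333, -0.6667).
r_{12} = q_1·a_2 = -4.6667.
u_2 = a_2 + 4.6667·q_1 = (-0.8889, -3.5556, 0.8889).

u_2 = (-0.8889, -3.5556, 0.8889)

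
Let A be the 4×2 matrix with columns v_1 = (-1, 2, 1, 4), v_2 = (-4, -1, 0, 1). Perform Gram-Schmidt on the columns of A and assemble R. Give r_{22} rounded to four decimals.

q_1 = v_1/‖v_1‖ = (-1, 2, 1, 4)/4.6904 = (-0.2132, 0.4264, 0.2132, 0.8528).
r_{12} = q_1·v_2 = 1.2792.
u_2 = v_2 − 1.2792·q_1 = (-3.7273, -1.5455, -0.2727, -0.0909).
r_{22} = ‖u_2‖ = 4.0452.

r_{22} = 4.0452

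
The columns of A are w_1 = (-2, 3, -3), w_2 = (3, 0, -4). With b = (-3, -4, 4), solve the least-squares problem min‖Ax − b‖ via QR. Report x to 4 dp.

x = (-0.5837, -0.8599)

e_1 = w_1/‖w_1‖ = (-2, 3, -3)/4.6904 = (-0.4264, 0.6396, -0.6396).
r_{12} = e_1·w_2 = 1.2792.
u_2 = w_2 − 1.2792·e_1 = (3.5455, -0.8182, -3.1818).
‖u_2‖ = 4.8336, so e_2 = (0.7335, -0.1693, -0.6583).
Qᵀb = (-3.8376, -4.1565).
Back-substitute: x_2 = -4.1565/4.8336 = -0.8599.
x_1 = (-3.8376 − 1.2792·(-0.8599))/4.6904 = -0.5837.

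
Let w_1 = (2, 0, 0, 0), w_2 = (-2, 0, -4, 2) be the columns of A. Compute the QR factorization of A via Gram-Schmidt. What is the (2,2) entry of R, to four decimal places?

w_1 = (2, 0, 0, 0); ‖w_1‖ = 2.0000, so e_1 = (1.0000, 0.0000, 0.0000, 0.0000).
e_1·w_2 = 1.0000·(-2) + 0.0000·0 + 0.0000·(-4) + 0.0000·2 = -2.0000.
u_2 = w_2 + 2.0000·e_1 = (0.0000, 0.0000, -4.0000, 2.0000).
r_{22} = ‖u_2‖ = 4.4721.

r_{22} = 4.4721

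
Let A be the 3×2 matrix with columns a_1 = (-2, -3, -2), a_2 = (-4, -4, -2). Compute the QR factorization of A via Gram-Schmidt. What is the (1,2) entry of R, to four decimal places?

r_{12} = 5.8209

a_1 = (-2, -3, -2); ‖a_1‖ = 4.1231, so q_1 = (-0.4851, -0.7276, -0.4851).
r_{12} = q_1·a_2 = 5.8209.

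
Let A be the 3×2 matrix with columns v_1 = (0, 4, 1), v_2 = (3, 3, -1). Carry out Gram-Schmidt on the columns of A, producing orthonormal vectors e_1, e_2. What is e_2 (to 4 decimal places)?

v_1 = (0, 4, 1); ‖v_1‖ = 4.1231, so e_1 = (0.0000, 0.9701, 0.2425).
e_1·v_2 = 0.0000·3 + 0.9701·3 + 0.2425·(-1) = 2.6679.
u_2 = v_2 − 2.6679·e_1 = (3.0000, 0.4118, -1.6471).
‖u_2‖ = 3.4471, so e_2 = (0.8703, 0.1195, -0.4778).

e_2 = (0.8703, 0.1195, -0.4778)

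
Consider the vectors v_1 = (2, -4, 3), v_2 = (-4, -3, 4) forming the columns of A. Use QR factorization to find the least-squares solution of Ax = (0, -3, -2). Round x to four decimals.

x = (0.2465, -0.0718)

v_1 = (2, -4, 3); ‖v_1‖ = 5.3852, so e_1 = (0.3714, -0.7428, 0.5571).
e_1·v_2 = 0.3714·(-4) + (-0.7428)·(-3) + 0.5571·4 = 2.9711.
u_2 = v_2 − 2.9711·e_1 = (-5.1034, -0.7931, 2.3448).
‖u_2‖ = 5.6721, so e_2 = (-0.8998, -0.1398, 0.4134).
Qᵀb = (1.1142, -0.4073).
Back-substitute: x_2 = -0.4073/5.6721 = -0.0718.
x_1 = (1.1142 − 2.9711·(-0.0718))/5.3852 = 0.2465.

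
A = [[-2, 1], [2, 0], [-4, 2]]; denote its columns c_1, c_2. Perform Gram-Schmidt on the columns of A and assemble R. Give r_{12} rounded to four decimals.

r_{12} = -2.0412

q_1 = c_1/‖c_1‖ = (-2, 2, -4)/4.8990 = (-0.4082, 0.4082, -0.8165).
r_{12} = q_1·c_2 = -2.0412.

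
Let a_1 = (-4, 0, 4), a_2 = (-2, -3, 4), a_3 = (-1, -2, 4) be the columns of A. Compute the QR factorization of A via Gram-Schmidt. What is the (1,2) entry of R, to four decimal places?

a_1 = (-4, 0, 4); ‖a_1‖ = 5.6569, so q_1 = (-0.7071, 0.0000, 0.7071).
r_{12} = q_1·a_2 = 4.2426.

r_{12} = 4.2426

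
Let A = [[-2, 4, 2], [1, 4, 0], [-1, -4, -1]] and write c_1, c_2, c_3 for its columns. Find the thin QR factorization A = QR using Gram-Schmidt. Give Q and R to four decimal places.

e_1 = c_1/‖c_1‖ = (-2, 1, -1)/2.4495 = (-0.8165, 0.4082, -0.4082).
r_{12} = e_1·c_2 = 0.0000.
u_2 = c_2 + 0.0000·e_1 = (4.0000, 4.0000, -4.0000).
‖u_2‖ = 6.9282, so e_2 = (0.5774, 0.5774, -0.5774).
r_{13} = e_1·c_3 = -1.2247; r_{23} = e_2·c_3 = 1.7321.
u_3 = c_3 + 1.2247·e_1 − 1.7321·e_2 = (0.0000, -0.5000, -0.5000).
‖u_3‖ = 0.7071, so e_3 = (0.0000, -0.7071, -0.7071).

Q = [[-0.8165, 0.5774, 0.0000], [0.4082, 0.5774, -0.7071], [-0.4082, -0.5774, -0.7071]], R = [[2.4495, 0.0000, -1.2247], [0.0000, 6.9282, 1.7321], [0.0000, 0.0000, 0.7071]]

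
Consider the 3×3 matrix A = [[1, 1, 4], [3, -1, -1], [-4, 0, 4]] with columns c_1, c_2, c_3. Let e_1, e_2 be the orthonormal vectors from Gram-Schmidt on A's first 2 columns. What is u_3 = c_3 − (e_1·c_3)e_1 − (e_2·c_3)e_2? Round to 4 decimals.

u_3 = (2.3333, 2.3333, 2.3333)

c_1 = (1, 3, -4); ‖c_1‖ = 5.0990, so e_1 = (0.1961, 0.5883, -0.7845).
e_1·c_2 = 0.1961·1 + 0.5883·(-1) + (-0.7845)·0 = -0.3922.
u_2 = c_2 + 0.3922·e_1 = (1.0769, -0.7692, -0.3077).
‖u_2‖ = 1.3587, so e_2 = (0.7926, -0.5661, -0.2265).
e_1·c_3 = 0.1961·4 + 0.5883·(-1) + (-0.7845)·4 = -2.9417; e_2·c_3 = 0.7926·4 + (-0.5661)·(-1) + (-0.2265)·4 = 2.8307.
u_3 = c_3 + 2.9417·e_1 − 2.8307·e_2 = (2.3333, 2.3333, 2.3333).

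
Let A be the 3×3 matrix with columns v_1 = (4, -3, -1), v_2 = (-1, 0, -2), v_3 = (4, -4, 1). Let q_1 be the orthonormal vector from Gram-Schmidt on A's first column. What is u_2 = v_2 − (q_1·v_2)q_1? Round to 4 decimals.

q_1 = v_1/‖v_1‖ = (4, -3, -1)/5.0990 = (0.7845, -0.5883, -0.1961).
r_{12} = q_1·v_2 = -0.3922.
u_2 = v_2 + 0.3922·q_1 = (-0.6923, -0.2308, -2.0769).

u_2 = (-0.6923, -0.2308, -2.0769)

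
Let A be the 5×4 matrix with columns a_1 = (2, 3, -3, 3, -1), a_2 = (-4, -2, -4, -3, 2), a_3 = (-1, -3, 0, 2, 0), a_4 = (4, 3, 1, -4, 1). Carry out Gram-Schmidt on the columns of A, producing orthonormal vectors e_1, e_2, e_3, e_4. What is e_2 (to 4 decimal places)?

e_2 = (-0.4821, -0.1182, -0.7893, -0.2694, 0.2410)

e_1 = a_1/‖a_1‖ = (2, 3, -3, 3, -1)/5.6569 = (0.3536, 0.5303, -0.5303, 0.5303, -0.1768).
r_{12} = e_1·a_2 = -2.2981.
u_2 = a_2 + 2.2981·e_1 = (-3.1875, -0.7813, -5.2188, -1.7813, 1.5938).
‖u_2‖ = 6.6120, so e_2 = (-0.4821, -0.1182, -0.7893, -0.2694, 0.2410).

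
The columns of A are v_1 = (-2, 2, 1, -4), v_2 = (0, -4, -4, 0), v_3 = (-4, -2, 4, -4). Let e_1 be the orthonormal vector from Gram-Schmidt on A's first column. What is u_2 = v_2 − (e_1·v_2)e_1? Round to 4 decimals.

e_1 = v_1/‖v_1‖ = (-2, 2, 1, -4)/5.0000 = (-0.4000, 0.4000, 0.2000, -0.8000).
r_{12} = e_1·v_2 = -2.4000.
u_2 = v_2 + 2.4000·e_1 = (-0.9600, -3.0400, -3.5200, -1.9200).

u_2 = (-0.9600, -3.0400, -3.5200, -1.9200)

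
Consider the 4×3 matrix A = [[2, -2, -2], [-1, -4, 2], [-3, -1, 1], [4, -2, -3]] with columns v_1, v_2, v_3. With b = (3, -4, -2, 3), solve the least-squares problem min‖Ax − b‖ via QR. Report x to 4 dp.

x = (-0.0063, 0.2952, -1.4127)

v_1 = (2, -1, -3, 4); ‖v_1‖ = 5.4772, so q_1 = (0.3651, -0.1826, -0.5477, 0.7303).
q_1·v_2 = 0.3651·(-2) + (-0.1826)·(-4) + (-0.5477)·(-1) + 0.7303·(-2) = -0.9129.
u_2 = v_2 + 0.9129·q_1 = (-1.6667, -4.1667, -1.5000, -1.3333).
‖u_2‖ = 4.9160, so q_2 = (-0.3390, -0.8476, -0.3051, -0.2712).
q_1·v_3 = 0.3651·(-2) + (-0.1826)·2 + (-0.5477)·1 + 0.7303·(-3) = -3.8341; q_2·v_3 = (-0.3390)·(-2) + (-0.8476)·2 + (-0.3051)·1 + (-0.2712)·(-3) = -0.5085.
u_3 = v_3 + 3.8341·q_1 + 0.5085·q_2 = (-0.7724, 0.8690, -1.2552, -0.3379).
‖u_3‖ = 1.7440, so q_3 = (-0.4429, 0.4983, -0.7197, -0.1938).
Qᵀb = (5.1121, 2.1698, -2.4637).
Back-substitute: x_3 = -2.4637/1.7440 = -1.4127.
x_2 = (2.1698 + 0.5085·(-1.4127))/4.9160 = 0.2952.
x_1 = (5.1121 + 0.9129·0.2952 + 3.8341·(-1.4127))/5.4772 = -0.0063.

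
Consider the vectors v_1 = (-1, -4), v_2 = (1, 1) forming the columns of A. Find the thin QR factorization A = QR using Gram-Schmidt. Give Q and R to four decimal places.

e_1 = v_1/‖v_1‖ = (-1, -4)/4.1231 = (-0.2425, -0.9701).
r_{12} = e_1·v_2 = -1.2127.
u_2 = v_2 + 1.2127·e_1 = (0.7059, -0.1765).
‖u_2‖ = 0.7276, so e_2 = (0.9701, -0.2425).

Q = [[-0.2425, 0.9701], [-0.9701, -0.2425]], R = [[4.1231, -1.2127], [0.0000, 0.7276]]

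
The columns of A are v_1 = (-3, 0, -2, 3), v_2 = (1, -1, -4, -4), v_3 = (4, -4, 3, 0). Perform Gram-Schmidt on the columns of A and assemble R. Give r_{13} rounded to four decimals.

r_{13} = -3.8376

q_1 = v_1/‖v_1‖ = (-3, 0, -2, 3)/4.6904 = (-0.6396, 0.0000, -0.4264, 0.6396).
r_{13} = q_1·v_3 = -3.8376.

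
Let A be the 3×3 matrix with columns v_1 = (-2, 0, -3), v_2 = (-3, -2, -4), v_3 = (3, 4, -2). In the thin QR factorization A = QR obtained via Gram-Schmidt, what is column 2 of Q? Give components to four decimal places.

v_1 = (-2, 0, -3); ‖v_1‖ = 3.6056, so e_1 = (-0.5547, 0.0000, -0.8321).
e_1·v_2 = (-0.5547)·(-3) + 0.0000·(-2) + (-0.8321)·(-4) = 4.9923.
u_2 = v_2 − 4.9923·e_1 = (-0.2308, -2.0000, 0.1538).
‖u_2‖ = 2.0191, so e_2 = (-0.1143, -0.9905, 0.0762).

e_2 = (-0.1143, -0.9905, 0.0762)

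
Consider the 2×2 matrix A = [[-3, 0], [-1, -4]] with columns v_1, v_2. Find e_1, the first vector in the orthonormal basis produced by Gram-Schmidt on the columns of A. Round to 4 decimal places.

e_1 = (-0.9487, -0.3162)

e_1 = v_1/‖v_1‖ = (-3, -1)/3.1623 = (-0.9487, -0.3162).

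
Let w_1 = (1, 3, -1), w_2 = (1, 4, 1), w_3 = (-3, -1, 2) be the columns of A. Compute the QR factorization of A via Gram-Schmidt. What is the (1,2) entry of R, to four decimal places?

r_{12} = 3.6181

w_1 = (1, 3, -1); ‖w_1‖ = 3.3166, so e_1 = (0.3015, 0.9045, -0.3015).
r_{12} = e_1·w_2 = 3.6181.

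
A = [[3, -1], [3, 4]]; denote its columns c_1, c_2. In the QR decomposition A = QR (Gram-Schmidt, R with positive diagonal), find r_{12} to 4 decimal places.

r_{12} = 2.1213

c_1 = (3, 3); ‖c_1‖ = 4.2426, so e_1 = (0.7071, 0.7071).
r_{12} = e_1·c_2 = 2.1213.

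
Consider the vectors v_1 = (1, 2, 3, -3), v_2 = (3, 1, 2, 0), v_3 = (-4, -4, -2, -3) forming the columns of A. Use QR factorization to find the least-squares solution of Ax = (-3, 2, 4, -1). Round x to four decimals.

x = (1.2950, -1.6649, -0.5032)

q_1 = v_1/‖v_1‖ = (1, 2, 3, -3)/4.7958 = (0.2085, 0.4170, 0.6255, -0.6255).
r_{12} = q_1·v_2 = 2.2937.
u_2 = v_2 − 2.2937·q_1 = (2.5217, 0.0435, 0.5652, 1.4348).
‖u_2‖ = 2.9562, so q_2 = (0.8530, 0.0147, 0.1912, 0.4853).
r_{13} = q_1·v_3 = -1.8766; r_{23} = q_2·v_3 = -5.3094.
u_3 = v_3 + 1.8766·q_1 + 5.3094·q_2 = (0.9204, -3.1393, 0.1891, -1.5970).
‖u_3‖ = 3.6453, so q_3 = (0.2525, -0.8612, 0.0519, -0.4381).
Qᵀb = (3.3362, -2.2502, -1.8343).
Back-substitute: x_3 = -1.8343/3.6453 = -0.5032.
x_2 = (-2.2502 + 5.3094·(-0.5032))/2.9562 = -1.6649.
x_1 = (3.3362 − 2.2937·(-1.6649) + 1.8766·(-0.5032))/4.7958 = 1.2950.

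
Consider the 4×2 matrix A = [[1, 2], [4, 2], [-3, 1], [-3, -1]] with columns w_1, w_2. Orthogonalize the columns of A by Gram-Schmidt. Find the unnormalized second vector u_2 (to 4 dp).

w_1 = (1, 4, -3, -3); ‖w_1‖ = 5.9161, so e_1 = (0.1690, 0.6761, -0.5071, -0.5071).
e_1·w_2 = 0.1690·2 + 0.6761·2 + (-0.5071)·1 + (-0.5071)·(-1) = 1.6903.
u_2 = w_2 − 1.6903·e_1 = (1.7143, 0.8571, 1.8571, -0.1429).

u_2 = (1.7143, 0.8571, 1.8571, -0.1429)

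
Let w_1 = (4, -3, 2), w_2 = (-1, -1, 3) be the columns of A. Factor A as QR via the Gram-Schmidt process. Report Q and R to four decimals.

Q = [[0.7428, -0.5307], [-0.5571, -0.1516], [0.3714, 0.8339]], R = [[5.3852, 0.9285], [0.0000, 3.1840]]

w_1 = (4, -3, 2); ‖w_1‖ = 5.3852, so q_1 = (0.7428, -0.5571, 0.3714).
q_1·w_2 = 0.7428·(-1) + (-0.5571)·(-1) + 0.3714·3 = 0.9285.
u_2 = w_2 − 0.9285·q_1 = (-1.6897, -0.4828, 2.6552).
‖u_2‖ = 3.1840, so q_2 = (-0.5307, -0.1516, 0.8339).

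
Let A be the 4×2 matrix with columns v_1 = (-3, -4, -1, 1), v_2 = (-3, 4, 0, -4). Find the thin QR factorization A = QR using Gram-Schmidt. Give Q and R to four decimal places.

Q = [[-0.5774, -0.6987], [-0.7698, 0.3922], [-0.1925, -0.0674], [0.1925, -0.5945]], R = [[5.1962, -2.1170], [0.0000, 6.0431]]

v_1 = (-3, -4, -1, 1); ‖v_1‖ = 5.1962, so e_1 = (-0.5774, -0.7698, -0.1925, 0.1925).
e_1·v_2 = (-0.5774)·(-3) + (-0.7698)·4 + (-0.1925)·0 + 0.1925·(-4) = -2.1170.
u_2 = v_2 + 2.1170·e_1 = (-4.2222, 2.3704, -0.4074, -3.5926).
‖u_2‖ = 6.0431, so e_2 = (-0.6987, 0.3922, -0.0674, -0.5945).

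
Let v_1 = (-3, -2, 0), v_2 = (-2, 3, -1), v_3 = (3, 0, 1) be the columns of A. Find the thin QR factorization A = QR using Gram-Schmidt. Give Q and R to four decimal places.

e_1 = v_1/‖v_1‖ = (-3, -2, 0)/3.6056 = (-0.8321, -0.5547, 0.0000).
r_{12} = e_1·v_2 = 0.0000.
u_2 = v_2 + 0.0000·e_1 = (-2.0000, 3.0000, -1.0000).
‖u_2‖ = 3.7417, so e_2 = (-0.5345, 0.8018, -0.2673).
r_{13} = e_1·v_3 = -2.4962; r_{23} = e_2·v_3 = -1.8708.
u_3 = v_3 + 2.4962·e_1 + 1.8708·e_2 = (-0.0769, 0.1154, 0.5000).
‖u_3‖ = 0.5189, so e_3 = (-0.1482, 0.2224, 0.9636).

Q = [[-0.8321, -0.5345, -0.1482], [-0.5547, 0.8018, 0.2224], [0.0000, -0.2673, 0.9636]], R = [[3.6056, 0.0000, -2.4962], [0.0000, 3.7417, -1.8708], [0.0000, 0.0000, 0.5189]]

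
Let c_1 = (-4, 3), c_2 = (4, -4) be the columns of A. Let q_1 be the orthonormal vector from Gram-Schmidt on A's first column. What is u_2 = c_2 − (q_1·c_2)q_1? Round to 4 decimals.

u_2 = (-0.4800, -0.6400)

c_1 = (-4, 3); ‖c_1‖ = 5.0000, so q_1 = (-0.8000, 0.6000).
q_1·c_2 = (-0.8000)·4 + 0.6000·(-4) = -5.6000.
u_2 = c_2 + 5.6000·q_1 = (-0.4800, -0.6400).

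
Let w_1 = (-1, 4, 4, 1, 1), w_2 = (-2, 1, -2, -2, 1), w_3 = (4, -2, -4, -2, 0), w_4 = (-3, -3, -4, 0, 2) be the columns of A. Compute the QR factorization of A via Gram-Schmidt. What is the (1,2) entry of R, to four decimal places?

r_{12} = -0.5071

w_1 = (-1, 4, 4, 1, 1); ‖w_1‖ = 5.9161, so q_1 = (-0.1690, 0.6761, 0.6761, 0.1690, 0.1690).
r_{12} = q_1·w_2 = -0.5071.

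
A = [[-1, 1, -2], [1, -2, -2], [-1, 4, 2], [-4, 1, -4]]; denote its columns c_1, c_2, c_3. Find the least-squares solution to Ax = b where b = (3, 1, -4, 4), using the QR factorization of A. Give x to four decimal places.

e_1 = c_1/‖c_1‖ = (-1, 1, -1, -4)/4.3589 = (-0.2294, 0.2294, -0.2294, -0.9177).
r_{12} = e_1·c_2 = -2.5236.
u_2 = c_2 + 2.5236·e_1 = (0.4211, -1.4211, 3.4211, -1.3158).
‖u_2‖ = 3.9537, so e_2 = (0.1065, -0.3594, 0.8653, -0.3328).
r_{13} = e_1·c_3 = 3.2118; r_{23} = e_2·c_3 = 3.5676.
u_3 = c_3 − 3.2118·e_1 − 3.5676·e_2 = (-1.6431, -1.4545, -0.3502, 0.1347).
‖u_3‖ = 2.2263, so e_3 = (-0.7381, -0.6534, -0.1573, 0.0605).
Qᵀb = (-3.2118, -4.8323, -1.9964).
Back-substitute: x_3 = -1.9964/2.2263 = -0.8967.
x_2 = (-4.8323 − 3.5676·(-0.8967))/3.9537 = -0.4130.
x_1 = (-3.2118 + 2.5236·(-0.4130) − 3.2118·(-0.8967))/4.3589 = -0.3152.

x = (-0.3152, -0.4130, -0.8967)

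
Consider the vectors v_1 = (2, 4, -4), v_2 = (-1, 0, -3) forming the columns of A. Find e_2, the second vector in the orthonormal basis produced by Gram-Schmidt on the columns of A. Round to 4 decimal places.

e_2 = (-0.5788, -0.4134, -0.7029)

v_1 = (2, 4, -4); ‖v_1‖ = 6.0000, so e_1 = (0.3333, 0.6667, -0.6667).
e_1·v_2 = 0.3333·(-1) + 0.6667·0 + (-0.6667)·(-3) = 1.6667.
u_2 = v_2 − 1.6667·e_1 = (-1.5556, -1.1111, -1.8889).
‖u_2‖ = 2.6874, so e_2 = (-0.5788, -0.4134, -0.7029).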